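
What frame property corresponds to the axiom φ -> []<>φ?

symmetry

Suppose φ→□◇φ is valid. Take Rxy and set V(φ)={x}. Then φ at x, so □◇φ at x, so ◇φ at y, so some z with Ryz has φ; z=x, i.e. Ryx.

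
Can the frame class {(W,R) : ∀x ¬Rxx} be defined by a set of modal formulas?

Not modally definable

If a class were modally definable it would be closed under surjective bounded morphisms (Goldblatt–Thomason).
The 5-cycle (worlds w0,w1,w2,w3,w4 with w0→w1→w2→w3→w4→w0) is irreflexive, and the map sending every world to a single reflexive point • is a surjective bounded morphism (forth: every edge maps to (•,•); back: every world has a successor). So any modal formula valid on the 5-cycle is also valid on the reflexive point, which is not irreflexive.
So no modal formula (or set of formulas) defines exactly the irreflexive frames.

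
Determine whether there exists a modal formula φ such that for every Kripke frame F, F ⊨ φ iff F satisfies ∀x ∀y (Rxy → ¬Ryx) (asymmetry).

Not modally definable

Modal frame validity is preserved under surjective bounded morphisms.
The 4-cycle (worlds 0,1,2,3 with 0→1→2→3→0) is asymmetric. Mapping every world to a single reflexive point • is a surjective bounded morphism, and the reflexive point is not asymmetric (R•• but asymmetry requires ¬R••).
So the class is not modally definable.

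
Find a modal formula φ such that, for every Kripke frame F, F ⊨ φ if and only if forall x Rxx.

The condition is reflexivity. The T schema □p → p defines it.

□p → p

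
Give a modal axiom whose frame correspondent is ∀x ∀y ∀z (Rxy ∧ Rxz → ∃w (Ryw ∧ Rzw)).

◇□s → □◇s

This is convergence; the standard corresponding axiom is .2: ◇□s → □◇s.
Suppose ◇□s→□◇s is valid. Take Rxy, Rxz and set V(s)={w : Ryw}. Then □s at y so ◇□s at x, so □◇s at x, so ◇s at z, giving w with Rzw and Ryw.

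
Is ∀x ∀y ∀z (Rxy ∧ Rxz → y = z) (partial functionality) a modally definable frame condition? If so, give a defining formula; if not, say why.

Yes, by ◇r → □r

Yes: it is partial functionality, defined by the CD schema ◇r → □r.
Suppose ◇r→□r is valid. Take Rxy, Rxz and set V(r)={y}. Then ◇r at x, so □r at x, so r at z, i.e. z=y.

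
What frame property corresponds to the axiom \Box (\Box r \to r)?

shift-reflexivity

This schema is the T□ axiom.
Its frame correspondent is shift-reflexivity — \forall x \forall y (Rxy \to Ryy).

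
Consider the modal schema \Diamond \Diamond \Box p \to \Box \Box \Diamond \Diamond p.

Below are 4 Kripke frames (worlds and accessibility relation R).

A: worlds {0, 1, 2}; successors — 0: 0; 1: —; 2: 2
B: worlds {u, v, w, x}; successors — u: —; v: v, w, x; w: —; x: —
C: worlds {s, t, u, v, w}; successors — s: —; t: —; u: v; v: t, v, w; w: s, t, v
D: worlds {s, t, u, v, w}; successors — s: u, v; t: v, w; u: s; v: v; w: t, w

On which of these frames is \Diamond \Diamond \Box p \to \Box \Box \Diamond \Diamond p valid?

A

Frame correspondent (Sahlqvist): \forall x \forall y \forall z ((x R^2 y \wedge x R^2 z) \to \exists w (yRw \wedge z R^2 w)) — i.e. a generalized confluence (Geach) condition.
A: holds.
B: fails — vR²v, vR²w but no t with vRt and wR²t.
C: fails — uR²t, uR²t but no w* with tRw* and tR²w*.
D: fails — tR²w, tR²v but no w* with wRw* and vR²w*.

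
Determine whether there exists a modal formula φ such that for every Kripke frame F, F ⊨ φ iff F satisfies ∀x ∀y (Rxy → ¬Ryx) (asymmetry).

Modal frame validity is preserved under surjective bounded morphisms.
The 5-cycle (worlds w0,w1,w2,w3,w4 with w0→w1→w2→w3→w4→w0) is asymmetric. Mapping every world to a single reflexive point • is a surjective bounded morphism, and the reflexive point is not asymmetric (R•• but asymmetry requires ¬R••).
Hence asymmetry is not modally definable.

No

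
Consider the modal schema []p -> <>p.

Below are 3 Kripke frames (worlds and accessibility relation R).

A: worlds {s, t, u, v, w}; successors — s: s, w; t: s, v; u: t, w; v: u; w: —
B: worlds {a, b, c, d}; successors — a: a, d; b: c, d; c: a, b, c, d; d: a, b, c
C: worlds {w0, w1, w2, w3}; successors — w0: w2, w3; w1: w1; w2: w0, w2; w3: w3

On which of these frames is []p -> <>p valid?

B, C

This is the axiom for seriality; its first-order frame correspondent is forall x exists y Rxy.
A: fails — world w has no successor.
B: satisfies the condition.
C: satisfies the condition.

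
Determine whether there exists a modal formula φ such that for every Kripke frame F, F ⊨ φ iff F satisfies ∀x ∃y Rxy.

The condition is seriality. A defining modal formula is □r → ◇r.
Suppose □r→◇r is valid. At any x set V(r)=W. Then □r at x, so ◇r at x, so x has a successor.

Yes — defined by □r → ◇r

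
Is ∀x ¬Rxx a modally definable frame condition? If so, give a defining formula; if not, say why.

Not modally definable

If a class were modally definable it would be closed under surjective bounded morphisms (Goldblatt–Thomason).
The 5-cycle (worlds s,t,u,v,w with s→t→u→v→w→s) is irreflexive, and the map sending every world to a single reflexive point • is a surjective bounded morphism (forth: every edge maps to (•,•); back: every world has a successor). So any modal formula valid on the 5-cycle is also valid on the reflexive point, which is not irreflexive.
So the class is not modally definable.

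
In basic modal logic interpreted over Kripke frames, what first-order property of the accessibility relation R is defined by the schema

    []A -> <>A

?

Seriality

Suppose □A→◇A is valid. At any x set V(A)=W. Then □A at x, so ◇A at x, so x has a successor.
The converse is a direct semantic check.
Frame condition: forall x exists y Rxy.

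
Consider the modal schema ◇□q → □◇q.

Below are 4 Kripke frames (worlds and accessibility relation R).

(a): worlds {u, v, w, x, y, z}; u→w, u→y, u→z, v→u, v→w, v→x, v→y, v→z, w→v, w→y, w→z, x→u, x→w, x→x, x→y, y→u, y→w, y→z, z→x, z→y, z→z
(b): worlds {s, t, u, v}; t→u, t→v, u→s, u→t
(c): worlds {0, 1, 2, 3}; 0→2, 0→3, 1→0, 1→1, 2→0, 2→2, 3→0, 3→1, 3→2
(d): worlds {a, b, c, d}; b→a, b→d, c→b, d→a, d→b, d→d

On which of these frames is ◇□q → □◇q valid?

(a)

Frame correspondent (Sahlqvist): ∀x ∀y ∀z (Rxy ∧ Rxz → ∃w (Ryw ∧ Rzw)) — i.e. convergence.
(a): holds.
(b): fails — Rtu and Rtv but u and v have no common successor.
(c): fails — R10 and R11 but 0 and 1 have no common successor.
(d): fails — Rba and Rba but a and a have no common successor.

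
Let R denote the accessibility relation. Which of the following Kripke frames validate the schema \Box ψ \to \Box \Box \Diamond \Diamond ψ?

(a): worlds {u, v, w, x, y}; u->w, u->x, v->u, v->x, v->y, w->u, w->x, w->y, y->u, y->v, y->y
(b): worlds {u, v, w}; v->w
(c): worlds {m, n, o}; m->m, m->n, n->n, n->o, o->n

(b), (c)

Frame correspondent (Sahlqvist): \forall x \forall z (x R^2 z \to \exists w (xRw \wedge z R^2 w)) — i.e. a generalized confluence (Geach) condition.
(a): fails — uR²x but no t with uRt and xR²t.
(b): holds.
(c): holds.
Valid on: (b), (c).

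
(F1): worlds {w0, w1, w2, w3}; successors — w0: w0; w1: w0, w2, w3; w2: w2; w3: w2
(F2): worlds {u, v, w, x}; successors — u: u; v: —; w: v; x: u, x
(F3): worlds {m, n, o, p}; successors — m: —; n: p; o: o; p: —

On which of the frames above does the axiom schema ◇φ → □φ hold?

Frame correspondent (Sahlqvist): ∀x ∀y ∀z (Rxy ∧ Rxz → y = z) — i.e. partial functionality.
(F1): fails — w1 sees both w0 and w2.
(F2): fails — x sees both u and x.
(F3): holds.
Valid on: (F3).

(F3)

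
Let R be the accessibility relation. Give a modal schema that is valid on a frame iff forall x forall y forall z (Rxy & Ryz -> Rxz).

□ψ → □□ψ

The condition is transitivity. The 4 schema □ψ → □□ψ defines it.
Suppose □ψ→□□ψ is valid. Take Rxy, Ryz and set V(ψ)={w : Rxw}. Then □ψ at x, so □□ψ at x, so □ψ at y, so ψ at z, i.e. Rxz.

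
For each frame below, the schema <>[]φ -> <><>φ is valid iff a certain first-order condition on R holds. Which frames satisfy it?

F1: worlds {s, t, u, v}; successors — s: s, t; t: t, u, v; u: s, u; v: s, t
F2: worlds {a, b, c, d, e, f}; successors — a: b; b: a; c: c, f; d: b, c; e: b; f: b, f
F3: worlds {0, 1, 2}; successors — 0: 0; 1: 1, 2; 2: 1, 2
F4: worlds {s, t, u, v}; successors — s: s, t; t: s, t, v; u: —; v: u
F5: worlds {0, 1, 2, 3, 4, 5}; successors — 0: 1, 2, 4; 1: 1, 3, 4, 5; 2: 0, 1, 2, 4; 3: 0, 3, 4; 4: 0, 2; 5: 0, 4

F1, F2, F3, F5

The schema corresponds to a generalized confluence (Geach) condition: forall x forall y (xRy -> exists w (yRw & x R^2 w)).
F1: holds.
F2: holds.
F3: holds.
F4: fails — vRu but no w with uRw and vR²w.
F5: holds.
Valid on: F1, F2, F3, F5.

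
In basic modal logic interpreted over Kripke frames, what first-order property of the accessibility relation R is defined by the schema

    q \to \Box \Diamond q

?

symmetry: \forall x \forall y (Rxy \to Ryx)

Suppose q→□◇q is valid. Take Rxy and set V(q)={x}. Then q at x, so □◇q at x, so ◇q at y, so some z with Ryz has q; z=x, i.e. Ryx.
The converse is a direct semantic check.
Frame condition: \forall x \forall y (Rxy \to Ryx).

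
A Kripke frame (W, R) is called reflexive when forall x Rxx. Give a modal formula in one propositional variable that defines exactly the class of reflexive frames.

The condition is reflexivity. The T schema □q → q defines it.
Suppose □q→q is valid. At any x set V(q)={w : Rxw}. Then □q holds at x, so q holds at x, i.e. Rxx.

□q → q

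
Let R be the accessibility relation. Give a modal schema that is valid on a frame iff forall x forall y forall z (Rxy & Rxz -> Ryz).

A defining formula is ◇ψ → □◇ψ (the 5 axiom).
Suppose ◇ψ→□◇ψ is valid. Take Rxy, Rxz and set V(ψ)={y}. Then ◇ψ at x, so □◇ψ at x, so ◇ψ at z, so some w with Rzw has ψ; w=y, i.e. Rzy. By symmetry of the argument, Ryz.

◇ψ → □◇ψ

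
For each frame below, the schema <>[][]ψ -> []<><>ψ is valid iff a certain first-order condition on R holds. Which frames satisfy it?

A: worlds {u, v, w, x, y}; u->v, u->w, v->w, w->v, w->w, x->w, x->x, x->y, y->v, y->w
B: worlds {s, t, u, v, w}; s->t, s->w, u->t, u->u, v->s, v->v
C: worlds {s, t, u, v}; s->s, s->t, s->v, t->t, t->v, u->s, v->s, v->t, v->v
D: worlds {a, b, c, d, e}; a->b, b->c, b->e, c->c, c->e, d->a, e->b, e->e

This is the axiom for a generalized confluence (Geach) condition; its first-order frame correspondent is forall x forall y forall z ((xRy & xRz) -> exists w (y R^2 w & z R^2 w)).
A: holds.
B: fails — sRt, sRt but no w* with tR²w* and tR²w*.
C: holds.
D: holds.
Valid on: A, C, D.

A, C, D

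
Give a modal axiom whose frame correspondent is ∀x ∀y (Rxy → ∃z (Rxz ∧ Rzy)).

The condition is density. The C4 schema □□p → □p defines it.
Suppose □□p→□p is valid. Take Rxy and set V(p)={w : xR²w}. Then □□p at x, so □p at x, so p at y, i.e. ∃z(Rxz∧Rzy).

□□p → □p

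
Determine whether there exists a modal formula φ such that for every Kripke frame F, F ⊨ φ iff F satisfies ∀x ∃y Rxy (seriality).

Yes, by □r → ◇r

This is a Sahlqvist condition; the D axiom □r → ◇r defines it.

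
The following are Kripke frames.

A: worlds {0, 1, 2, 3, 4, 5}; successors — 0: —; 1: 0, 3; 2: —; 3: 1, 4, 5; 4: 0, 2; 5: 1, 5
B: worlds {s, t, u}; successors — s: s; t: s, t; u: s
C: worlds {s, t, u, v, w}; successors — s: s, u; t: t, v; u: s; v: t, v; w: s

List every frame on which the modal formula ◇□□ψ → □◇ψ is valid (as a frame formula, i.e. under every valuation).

Frame correspondent (Sahlqvist): ∀x ∀y ∀z ((xRy ∧ xRz) → ∃w (yR²w ∧ zRw)) — i.e. a generalized confluence (Geach) condition.
A: fails — 1R0, 1R0 but no w with 0R²w and 0Rw.
B: holds.
C: holds.
Valid on: B, C.

B, C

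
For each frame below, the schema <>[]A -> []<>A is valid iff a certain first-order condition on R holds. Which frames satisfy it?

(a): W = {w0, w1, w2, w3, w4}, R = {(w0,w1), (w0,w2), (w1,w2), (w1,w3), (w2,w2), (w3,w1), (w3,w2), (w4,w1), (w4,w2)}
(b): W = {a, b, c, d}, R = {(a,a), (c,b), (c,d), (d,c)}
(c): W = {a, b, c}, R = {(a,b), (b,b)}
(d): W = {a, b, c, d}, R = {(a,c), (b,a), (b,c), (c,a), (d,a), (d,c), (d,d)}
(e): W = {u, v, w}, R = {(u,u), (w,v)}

(a), (c)

The schema corresponds to convergence: forall x forall y forall z (Rxy & Rxz -> exists w (Ryw & Rzw)).
(a): condition met.
(b): fails — Rcb and Rcb but b and b have no common successor.
(c): condition met.
(d): fails — Rbc and Rba but c and a have no common successor.
(e): fails — Rwv and Rwv but v and v have no common successor.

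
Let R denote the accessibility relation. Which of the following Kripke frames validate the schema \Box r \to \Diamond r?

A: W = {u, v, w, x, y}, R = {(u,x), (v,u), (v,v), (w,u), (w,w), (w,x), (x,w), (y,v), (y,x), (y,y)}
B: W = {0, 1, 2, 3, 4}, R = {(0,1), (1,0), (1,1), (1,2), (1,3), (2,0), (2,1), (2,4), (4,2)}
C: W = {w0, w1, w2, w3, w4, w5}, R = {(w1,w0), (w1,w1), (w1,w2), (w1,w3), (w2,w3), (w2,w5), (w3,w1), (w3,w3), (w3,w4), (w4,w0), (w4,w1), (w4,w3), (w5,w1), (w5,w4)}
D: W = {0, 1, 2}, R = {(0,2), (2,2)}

A

This is the axiom for seriality; its first-order frame correspondent is \forall x \exists y Rxy.
A: holds.
B: fails — world 3 has no successor.
C: fails — world w0 has no successor.
D: fails — world 1 has no successor.
Valid on: A.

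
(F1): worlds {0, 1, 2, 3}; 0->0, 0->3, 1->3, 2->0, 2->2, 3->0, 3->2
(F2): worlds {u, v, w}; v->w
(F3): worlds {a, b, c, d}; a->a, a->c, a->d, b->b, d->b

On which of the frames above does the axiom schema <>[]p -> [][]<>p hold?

Frame correspondent (Sahlqvist): forall x forall y forall z ((xRy & x R^2 z) -> exists w (yRw & zRw)) — i.e. a generalized confluence (Geach) condition.
(F1): ✓.
(F2): ✓.
(F3): fails — aRa, aR²b but no w with aRw and bRw.
Valid on: (F1), (F2).

(F1), (F2)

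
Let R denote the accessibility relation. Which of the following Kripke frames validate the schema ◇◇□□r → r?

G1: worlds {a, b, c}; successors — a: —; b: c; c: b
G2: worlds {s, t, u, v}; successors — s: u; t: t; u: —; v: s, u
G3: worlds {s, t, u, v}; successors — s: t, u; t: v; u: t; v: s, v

G1, G3

This is the axiom for a generalized confluence (Geach) condition; its first-order frame correspondent is ∀x ∀y (xR²y → ∃w (yR²w ∧ x = w)).
G1: ✓.
G2: fails — vR²u but no w with uR²w and v=w.
G3: ✓.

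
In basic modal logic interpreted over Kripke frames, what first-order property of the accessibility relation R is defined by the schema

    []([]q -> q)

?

Suppose □(□q→q) is valid. Take Rxy and set V(q)={w : Ryw}. Then at y, □q holds; since □(□q→q) at x, □q→q at y, so q at y, i.e. Ryy.
Conversely, on a frame with shift-reflexivity the schema holds at every world under every valuation.
So the correspondent is shift-reflexivity.

Shift-reflexivity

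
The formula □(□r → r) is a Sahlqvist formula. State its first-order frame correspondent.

shift-reflexivity

This is the T□ axiom.
Its frame correspondent is shift-reflexivity — ∀x ∀y (Rxy → Ryy).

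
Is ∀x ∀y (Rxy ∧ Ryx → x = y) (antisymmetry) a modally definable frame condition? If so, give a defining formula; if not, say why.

No — not modally definable

If a class were modally definable it would be closed under surjective bounded morphisms (Goldblatt–Thomason).
The 4-cycle (worlds w0,w1,w2,w3 with w0→w1→w2→w3→w0) is antisymmetric. Sending even-indexed worlds to • and odd-indexed worlds to ∘ is a surjective bounded morphism onto the two-world frame with •↔∘, which is not antisymmetric.
So no modal formula (or set of formulas) defines exactly the antisymmetric frames.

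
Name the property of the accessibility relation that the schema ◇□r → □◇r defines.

Convergence

Suppose ◇□r→□◇r is valid. Take Rxy, Rxz and set V(r)={w : Ryw}. Then □r at y so ◇□r at x, so □◇r at x, so ◇r at z, giving w with Rzw and Ryw.
Conversely, any frame satisfying ∀x ∀y ∀z (Rxy ∧ Rxz → ∃w (Ryw ∧ Rzw)) validates the schema.
Frame condition: ∀x ∀y ∀z (Rxy ∧ Rxz → ∃w (Ryw ∧ Rzw)).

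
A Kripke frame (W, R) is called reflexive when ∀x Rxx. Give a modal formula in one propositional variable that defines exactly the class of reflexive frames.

□s → s

The condition is reflexivity. The T schema □s → s defines it.
Suppose □s→s is valid. At any x set V(s)={w : Rxw}. Then □s holds at x, so s holds at x, i.e. Rxx.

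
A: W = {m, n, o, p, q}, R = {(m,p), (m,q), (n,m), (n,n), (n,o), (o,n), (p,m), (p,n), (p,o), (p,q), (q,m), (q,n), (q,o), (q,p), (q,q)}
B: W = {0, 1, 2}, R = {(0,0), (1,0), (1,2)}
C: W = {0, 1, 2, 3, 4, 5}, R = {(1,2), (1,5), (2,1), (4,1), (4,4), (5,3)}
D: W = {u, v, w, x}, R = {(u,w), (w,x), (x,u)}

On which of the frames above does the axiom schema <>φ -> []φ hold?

This is the axiom for partial functionality; its first-order frame correspondent is forall x forall y forall z (Rxy & Rxz -> y = z).
A: fails — m sees both p and q.
B: fails — 1 sees both 0 and 2.
C: fails — 1 sees both 2 and 5.
D: condition met.
Valid on: D.

D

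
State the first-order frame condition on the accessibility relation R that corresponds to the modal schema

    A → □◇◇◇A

∀x ∀z (xRz → ∃w (x = w ∧ zR³w))

This is a Sahlqvist (Geach-type) schema ◇^0□^0A → □^1◇^3A.
First-order correspondent: ∀x ∀z (xRz → ∃w (x = w ∧ zR³w)).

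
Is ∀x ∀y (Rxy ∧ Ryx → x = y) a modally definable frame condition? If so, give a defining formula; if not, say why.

Not modally definable

If a class were modally definable it would be closed under surjective bounded morphisms (Goldblatt–Thomason).
The 6-cycle (worlds s,t,u,v,w,x with s→t→u→v→w→x→s) is antisymmetric. Sending even-indexed worlds to s and odd-indexed worlds to t is a surjective bounded morphism onto the two-world frame with s↔t, which is not antisymmetric.
Hence antisymmetry is not modally definable.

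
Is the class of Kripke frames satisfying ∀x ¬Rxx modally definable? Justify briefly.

Any modally definable frame class is closed under surjective bounded morphisms.
The 4-cycle (worlds s,t,u,v with s→t→u→v→s) is irreflexive, and the map sending every world to a single reflexive point • is a surjective bounded morphism (forth: every edge maps to (•,•); back: every world has a successor). So any modal formula valid on the 4-cycle is also valid on the reflexive point, which is not irreflexive.
So the class is not modally definable.

No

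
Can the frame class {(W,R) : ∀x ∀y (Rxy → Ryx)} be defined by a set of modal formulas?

Yes: it is symmetry, defined by the B schema r → □◇r.
Suppose r→□◇r is valid. Take Rxy and set V(r)={x}. Then r at x, so □◇r at x, so ◇r at y, so some z with Ryz has r; z=x, i.e. Ryx.

Yes, by r → □◇r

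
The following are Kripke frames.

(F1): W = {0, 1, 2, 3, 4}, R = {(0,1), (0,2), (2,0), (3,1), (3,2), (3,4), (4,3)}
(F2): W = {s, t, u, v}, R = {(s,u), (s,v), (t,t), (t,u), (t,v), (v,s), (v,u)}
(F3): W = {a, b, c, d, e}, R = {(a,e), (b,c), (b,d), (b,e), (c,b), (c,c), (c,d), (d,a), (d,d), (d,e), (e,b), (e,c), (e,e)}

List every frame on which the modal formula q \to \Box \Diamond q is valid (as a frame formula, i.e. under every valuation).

none

The schema corresponds to symmetry: \forall x \forall y (Rxy \to Ryx).
(F1): fails — R32 but not R23.
(F2): fails — Rtv but not Rvt.
(F3): fails — Rcd but not Rdc.
Valid on no frame.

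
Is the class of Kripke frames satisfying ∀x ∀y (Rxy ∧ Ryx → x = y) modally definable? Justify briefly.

No

If a class were modally definable it would be closed under surjective bounded morphisms (Goldblatt–Thomason).
The 4-cycle (worlds w0,w1,w2,w3 with w0→w1→w2→w3→w0) is antisymmetric. Sending even-indexed worlds to • and odd-indexed worlds to ∘ is a surjective bounded morphism onto the two-world frame with •↔∘, which is not antisymmetric.
So the class is not modally definable.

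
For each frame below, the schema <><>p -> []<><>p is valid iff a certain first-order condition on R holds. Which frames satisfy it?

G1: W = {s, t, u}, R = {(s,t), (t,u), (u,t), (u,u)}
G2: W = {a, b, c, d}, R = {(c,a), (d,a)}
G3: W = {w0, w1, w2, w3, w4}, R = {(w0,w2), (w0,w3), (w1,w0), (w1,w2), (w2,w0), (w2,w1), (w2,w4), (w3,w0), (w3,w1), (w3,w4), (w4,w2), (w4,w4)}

This is the axiom for a generalized confluence (Geach) condition; its first-order frame correspondent is forall x forall y forall z ((x R^2 y & xRz) -> exists w (y = w & z R^2 w)).
G1: holds.
G2: holds.
G3: fails — w0R²w1, w0Rw2 but no w with w1=w and w2R²w.
Valid on: G1, G2.

G1, G2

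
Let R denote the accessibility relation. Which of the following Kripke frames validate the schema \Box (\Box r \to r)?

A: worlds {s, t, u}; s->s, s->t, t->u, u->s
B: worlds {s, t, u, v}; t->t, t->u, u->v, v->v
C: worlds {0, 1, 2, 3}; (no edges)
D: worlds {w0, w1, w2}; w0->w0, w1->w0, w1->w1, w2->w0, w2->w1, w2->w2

C, D

This is the axiom for shift-reflexivity; its first-order frame correspondent is \forall x \forall y (Rxy \to Ryy).
A: fails — Rtu but not Ruu.
B: fails — Rtu but not Ruu.
C: holds.
D: holds.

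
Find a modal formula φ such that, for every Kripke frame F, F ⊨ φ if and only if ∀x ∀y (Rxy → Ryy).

This is shift-reflexivity; the standard corresponding axiom is T□: □(□r → r).
Suppose □(□r→r) is valid. Take Rxy and set V(r)={w : Ryw}. Then at y, □r holds; since □(□r→r) at x, □r→r at y, so r at y, i.e. Ryy.

□(□r → r)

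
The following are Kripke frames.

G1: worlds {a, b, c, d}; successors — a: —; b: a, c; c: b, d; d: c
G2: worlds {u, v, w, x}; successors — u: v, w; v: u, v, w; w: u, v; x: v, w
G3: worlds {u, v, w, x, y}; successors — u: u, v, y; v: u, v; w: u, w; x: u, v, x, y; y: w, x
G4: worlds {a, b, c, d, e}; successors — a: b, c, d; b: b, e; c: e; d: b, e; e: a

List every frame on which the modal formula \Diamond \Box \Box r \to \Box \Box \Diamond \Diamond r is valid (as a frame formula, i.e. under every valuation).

G2, G3

The schema corresponds to a generalized confluence (Geach) condition: \forall x \forall y \forall z ((xRy \wedge x R^2 z) \to \exists w (y R^2 w \wedge z R^2 w)).
G1: fails — bRa, bR²b but no w with aR²w and bR²w.
G2: ✓.
G3: ✓.
G4: fails — aRc, aR²e but no w with cR²w and eR²w.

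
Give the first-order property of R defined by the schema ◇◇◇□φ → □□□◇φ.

This is a Sahlqvist (Geach-type) schema ◇^3□^1φ → □^3◇^1φ.
First-order correspondent: ∀x ∀y ∀z ((xR³y ∧ xR³z) → ∃w (yRw ∧ zRw)).

∀x ∀y ∀z ((xR³y ∧ xR³z) → ∃w (yRw ∧ zRw))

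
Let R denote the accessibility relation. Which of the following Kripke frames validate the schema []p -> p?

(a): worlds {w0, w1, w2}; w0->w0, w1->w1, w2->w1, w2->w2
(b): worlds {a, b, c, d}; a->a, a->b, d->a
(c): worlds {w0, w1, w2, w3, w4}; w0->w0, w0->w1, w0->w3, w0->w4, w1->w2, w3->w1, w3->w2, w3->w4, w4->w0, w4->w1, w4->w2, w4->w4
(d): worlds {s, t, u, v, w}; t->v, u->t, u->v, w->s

(a)

Frame correspondent (Sahlqvist): forall x Rxx — i.e. reflexivity.
(a): satisfies the condition.
(b): fails — world b does not see itself.
(c): fails — world w1 does not see itself.
(d): fails — world s does not see itself.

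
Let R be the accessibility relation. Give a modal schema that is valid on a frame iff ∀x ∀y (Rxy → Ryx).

ψ → □◇ψ

A defining formula is ψ → □◇ψ (the B axiom).
Suppose ψ→□◇ψ is valid. Take Rxy and set V(ψ)={x}. Then ψ at x, so □◇ψ at x, so ◇ψ at y, so some z with Ryz has ψ; z=x, i.e. Ryx.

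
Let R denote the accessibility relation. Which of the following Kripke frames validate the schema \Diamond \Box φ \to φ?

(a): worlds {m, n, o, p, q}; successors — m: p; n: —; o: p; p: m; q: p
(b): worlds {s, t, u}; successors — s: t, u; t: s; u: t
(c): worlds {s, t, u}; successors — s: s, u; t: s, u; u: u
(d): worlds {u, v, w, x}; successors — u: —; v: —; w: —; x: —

(d)

The schema corresponds to symmetry: \forall x \forall y (Rxy \to Ryx).
(a): fails — Rop but not Rpo.
(b): fails — Rsu but not Rus.
(c): fails — Rts but not Rst.
(d): holds.
Valid on: (d).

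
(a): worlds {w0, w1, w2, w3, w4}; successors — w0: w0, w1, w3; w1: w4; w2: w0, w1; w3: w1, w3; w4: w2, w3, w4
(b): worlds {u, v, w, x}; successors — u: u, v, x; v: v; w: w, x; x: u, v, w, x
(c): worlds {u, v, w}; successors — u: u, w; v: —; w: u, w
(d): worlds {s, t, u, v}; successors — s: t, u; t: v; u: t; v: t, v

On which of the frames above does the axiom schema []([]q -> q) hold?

(b), (c)

This is the axiom for shift-reflexivity; its first-order frame correspondent is forall x forall y (Rxy -> Ryy).
(a): fails — Rw3w1 but not Rw1w1.
(b): ✓.
(c): ✓.
(d): fails — Rut but not Rtt.
Valid on: (b), (c).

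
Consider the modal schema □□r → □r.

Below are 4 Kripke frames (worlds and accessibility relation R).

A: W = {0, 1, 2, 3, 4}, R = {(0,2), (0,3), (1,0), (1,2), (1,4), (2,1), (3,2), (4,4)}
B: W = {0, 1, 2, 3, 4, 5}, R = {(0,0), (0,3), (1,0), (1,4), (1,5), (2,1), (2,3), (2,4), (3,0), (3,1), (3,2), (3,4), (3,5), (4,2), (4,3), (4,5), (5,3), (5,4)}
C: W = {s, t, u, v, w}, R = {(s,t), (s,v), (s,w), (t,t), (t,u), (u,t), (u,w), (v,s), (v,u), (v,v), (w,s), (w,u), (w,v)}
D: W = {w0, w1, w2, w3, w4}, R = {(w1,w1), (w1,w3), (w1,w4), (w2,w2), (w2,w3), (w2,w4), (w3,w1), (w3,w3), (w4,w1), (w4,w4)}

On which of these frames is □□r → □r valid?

B, D

This is the axiom for density; its first-order frame correspondent is ∀x ∀y (Rxy → ∃z (Rxz ∧ Rzy)).
A: fails — R10 but no z with R1z and Rz0.
B: holds.
C: fails — Ruw but no z with Ruz and Rzw.
D: holds.
Valid on: B, D.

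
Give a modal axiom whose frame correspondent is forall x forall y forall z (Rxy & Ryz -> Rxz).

□ψ → □□ψ

The condition is transitivity. The 4 schema □ψ → □□ψ defines it.
Suppose □ψ→□□ψ is valid. Take Rxy, Ryz and set V(ψ)={w : Rxw}. Then □ψ at x, so □□ψ at x, so □ψ at y, so ψ at z, i.e. Rxz.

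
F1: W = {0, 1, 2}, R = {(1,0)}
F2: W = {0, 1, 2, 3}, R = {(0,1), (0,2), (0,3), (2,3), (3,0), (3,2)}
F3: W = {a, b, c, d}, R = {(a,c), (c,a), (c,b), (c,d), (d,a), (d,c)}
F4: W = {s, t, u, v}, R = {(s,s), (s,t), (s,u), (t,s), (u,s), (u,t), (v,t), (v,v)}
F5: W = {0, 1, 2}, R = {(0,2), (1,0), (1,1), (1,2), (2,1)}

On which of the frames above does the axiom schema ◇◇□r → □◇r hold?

Frame correspondent (Sahlqvist): ∀x ∀y ∀z ((xR²y ∧ xRz) → ∃w (yRw ∧ zRw)) — i.e. a generalized confluence (Geach) condition.
F1: satisfies the condition.
F2: fails — 0R²0, 0R1 but no w with 0Rw and 1Rw.
F3: fails — aR²a, aRc but no w with aRw and cRw.
F4: fails — vR²t, vRv but no w with tRw and vRw.
F5: fails — 1R²0, 1R2 but no w with 0Rw and 2Rw.

F1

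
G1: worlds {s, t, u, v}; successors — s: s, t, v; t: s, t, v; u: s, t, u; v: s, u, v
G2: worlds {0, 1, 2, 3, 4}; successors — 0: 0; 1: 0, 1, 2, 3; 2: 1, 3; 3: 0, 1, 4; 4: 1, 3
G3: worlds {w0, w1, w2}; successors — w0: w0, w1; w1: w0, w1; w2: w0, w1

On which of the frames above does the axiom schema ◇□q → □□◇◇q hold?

G1, G3

Frame correspondent (Sahlqvist): ∀x ∀y ∀z ((xRy ∧ xR²z) → ∃w (yRw ∧ zR²w)) — i.e. a generalized confluence (Geach) condition.
G1: ✓.
G2: fails — 1R2, 1R²0 but no w with 2Rw and 0R²w.
G3: ✓.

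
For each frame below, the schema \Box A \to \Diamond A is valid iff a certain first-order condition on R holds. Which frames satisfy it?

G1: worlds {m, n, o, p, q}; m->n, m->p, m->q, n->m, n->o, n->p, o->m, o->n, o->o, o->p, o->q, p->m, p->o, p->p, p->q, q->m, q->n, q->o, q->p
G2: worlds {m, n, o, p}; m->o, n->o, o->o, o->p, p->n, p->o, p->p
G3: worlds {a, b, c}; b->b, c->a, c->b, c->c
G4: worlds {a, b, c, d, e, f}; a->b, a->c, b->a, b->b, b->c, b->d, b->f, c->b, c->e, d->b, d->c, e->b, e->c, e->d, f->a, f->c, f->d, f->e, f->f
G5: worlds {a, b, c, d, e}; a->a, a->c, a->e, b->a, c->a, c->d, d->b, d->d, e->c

G1, G2, G4, G5

The schema corresponds to seriality: \forall x \exists y Rxy.
G1: satisfies the condition.
G2: satisfies the condition.
G3: fails — world a has no successor.
G4: satisfies the condition.
G5: satisfies the condition.
Valid on: G1, G2, G4, G5.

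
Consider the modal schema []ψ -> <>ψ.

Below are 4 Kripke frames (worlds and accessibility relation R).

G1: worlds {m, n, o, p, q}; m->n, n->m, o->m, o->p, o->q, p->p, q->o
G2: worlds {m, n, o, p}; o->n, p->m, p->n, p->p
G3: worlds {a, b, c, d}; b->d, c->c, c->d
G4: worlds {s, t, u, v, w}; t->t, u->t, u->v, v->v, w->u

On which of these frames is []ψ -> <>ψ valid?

This is the axiom for seriality; its first-order frame correspondent is forall x exists y Rxy.
G1: ✓.
G2: fails — world m has no successor.
G3: fails — world a has no successor.
G4: fails — world s has no successor.

G1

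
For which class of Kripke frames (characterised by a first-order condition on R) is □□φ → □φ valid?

density

Suppose □□φ→□φ is valid. Take Rxy and set V(φ)={w : xR²w}. Then □□φ at x, so □φ at x, so φ at y, i.e. ∃z(Rxz∧Rzy).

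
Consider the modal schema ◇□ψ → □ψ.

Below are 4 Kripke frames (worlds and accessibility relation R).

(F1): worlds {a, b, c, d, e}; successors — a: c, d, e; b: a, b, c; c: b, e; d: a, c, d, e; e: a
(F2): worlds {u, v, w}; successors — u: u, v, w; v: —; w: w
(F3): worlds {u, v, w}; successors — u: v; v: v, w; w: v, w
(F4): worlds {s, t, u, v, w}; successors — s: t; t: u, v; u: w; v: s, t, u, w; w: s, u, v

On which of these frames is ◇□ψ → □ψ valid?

Frame correspondent (Sahlqvist): ∀x ∀y ∀z (Rxy ∧ Rxz → Ryz) — i.e. the Euclidean property.
(F1): fails — Rae and Rae but not Ree.
(F2): fails — Ruv and Ruv but not Rvv.
(F3): satisfies the condition.
(F4): fails — Rst and Rst but not Rtt.
Valid on: (F3).

(F3)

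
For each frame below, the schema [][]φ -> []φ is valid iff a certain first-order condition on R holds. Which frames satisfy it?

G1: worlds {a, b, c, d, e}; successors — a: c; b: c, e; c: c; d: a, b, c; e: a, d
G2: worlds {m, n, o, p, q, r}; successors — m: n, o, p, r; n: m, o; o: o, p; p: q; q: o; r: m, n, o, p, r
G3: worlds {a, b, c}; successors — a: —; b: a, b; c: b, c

The schema corresponds to density: forall x forall y (Rxy -> exists z (Rxz & Rzy)).
G1: fails — Red but no z with Rez and Rzd.
G2: fails — Rpq but no z with Rpz and Rzq.
G3: satisfies the condition.
Valid on: G3.

G3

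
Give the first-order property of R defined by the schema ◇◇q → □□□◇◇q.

This is a Sahlqvist (Geach-type) schema ◇^2□^0q → □^3◇^2q.
First-order correspondent: ∀x ∀y ∀z ((xR²y ∧ xR³z) → ∃w (y = w ∧ zR²w)).

∀x ∀y ∀z ((xR²y ∧ xR³z) → ∃w (y = w ∧ zR²w))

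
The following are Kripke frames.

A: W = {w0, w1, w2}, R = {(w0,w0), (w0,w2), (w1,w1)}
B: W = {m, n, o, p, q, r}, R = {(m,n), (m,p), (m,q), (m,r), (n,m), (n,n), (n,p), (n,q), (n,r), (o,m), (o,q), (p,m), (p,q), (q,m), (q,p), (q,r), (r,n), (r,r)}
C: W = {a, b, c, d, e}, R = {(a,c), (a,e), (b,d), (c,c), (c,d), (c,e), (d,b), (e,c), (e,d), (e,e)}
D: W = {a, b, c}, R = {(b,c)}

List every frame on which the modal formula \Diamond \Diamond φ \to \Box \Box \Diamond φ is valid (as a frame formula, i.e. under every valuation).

Frame correspondent (Sahlqvist): \forall x \forall y \forall z ((x R^2 y \wedge x R^2 z) \to \exists w (y = w \wedge zRw)) — i.e. a generalized confluence (Geach) condition.
A: fails — w0R²w0, w0R²w2 but no w with w0=w and w2Rw.
B: fails — mR²m, mR²m but no w with m=w and mRw.
C: fails — aR²c, aR²d but no w with c=w and dRw.
D: condition met.

D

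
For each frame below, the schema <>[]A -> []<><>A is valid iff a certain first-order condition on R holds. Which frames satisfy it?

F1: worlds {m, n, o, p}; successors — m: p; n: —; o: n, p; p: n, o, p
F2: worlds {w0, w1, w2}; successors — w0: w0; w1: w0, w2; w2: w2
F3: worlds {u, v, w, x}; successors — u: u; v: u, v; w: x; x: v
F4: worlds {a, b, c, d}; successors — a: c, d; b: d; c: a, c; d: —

F3

Frame correspondent (Sahlqvist): forall x forall y forall z ((xRy & xRz) -> exists w (yRw & z R^2 w)) — i.e. a generalized confluence (Geach) condition.
F1: fails — oRn, oRn but no w with nRw and nR²w.
F2: fails — w1Rw0, w1Rw2 but no w with w0Rw and w2R²w.
F3: holds.
F4: fails — aRc, aRd but no w with cRw and dR²w.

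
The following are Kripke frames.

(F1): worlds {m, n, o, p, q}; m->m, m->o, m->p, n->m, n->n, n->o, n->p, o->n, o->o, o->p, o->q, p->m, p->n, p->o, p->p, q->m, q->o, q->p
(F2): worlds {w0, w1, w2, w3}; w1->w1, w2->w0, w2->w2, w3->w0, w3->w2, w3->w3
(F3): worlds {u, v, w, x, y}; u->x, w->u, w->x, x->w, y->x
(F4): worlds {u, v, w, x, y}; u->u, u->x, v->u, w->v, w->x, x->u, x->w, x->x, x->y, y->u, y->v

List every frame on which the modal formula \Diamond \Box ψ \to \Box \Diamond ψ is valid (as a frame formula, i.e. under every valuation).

(F1), (F4)

The schema corresponds to convergence: \forall x \forall y \forall z (Rxy \wedge Rxz \to \exists w (Ryw \wedge Rzw)).
(F1): satisfies the condition.
(F2): fails — Rw2w2 and Rw2w0 but w2 and w0 have no common successor.
(F3): fails — Rwu and Rwx but u and x have no common successor.
(F4): satisfies the condition.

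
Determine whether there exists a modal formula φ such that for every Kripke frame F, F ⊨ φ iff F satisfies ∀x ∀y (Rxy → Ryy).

Yes, by □(□p → p)

This is a Sahlqvist condition; the T□ axiom □(□p → p) defines it.
Suppose □(□p→p) is valid. Take Rxy and set V(p)={w : Ryw}. Then at y, □p holds; since □(□p→p) at x, □p→p at y, so p at y, i.e. Ryy.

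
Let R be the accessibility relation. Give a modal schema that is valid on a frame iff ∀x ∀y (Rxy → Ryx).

s → □◇s

The condition is symmetry. The B schema s → □◇s defines it.
Suppose s→□◇s is valid. Take Rxy and set V(s)={x}. Then s at x, so □◇s at x, so ◇s at y, so some z with Ryz has s; z=x, i.e. Ryx.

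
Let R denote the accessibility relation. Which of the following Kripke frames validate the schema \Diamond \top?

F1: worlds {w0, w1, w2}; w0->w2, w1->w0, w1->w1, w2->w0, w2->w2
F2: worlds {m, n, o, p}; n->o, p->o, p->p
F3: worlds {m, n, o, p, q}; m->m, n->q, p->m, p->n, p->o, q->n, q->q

F1

Frame correspondent (Sahlqvist): \forall x \exists y Rxy — i.e. seriality.
F1: holds.
F2: fails — world m has no successor.
F3: fails — world o has no successor.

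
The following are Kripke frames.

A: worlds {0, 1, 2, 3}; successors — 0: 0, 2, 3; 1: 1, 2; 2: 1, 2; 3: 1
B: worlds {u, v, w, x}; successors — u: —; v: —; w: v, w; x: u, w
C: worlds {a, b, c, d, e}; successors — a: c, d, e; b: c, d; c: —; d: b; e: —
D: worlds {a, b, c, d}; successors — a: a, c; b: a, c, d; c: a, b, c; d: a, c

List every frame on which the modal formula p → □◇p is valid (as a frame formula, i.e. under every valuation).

The schema corresponds to symmetry: ∀x ∀y (Rxy → Ryx).
A: fails — R02 but not R20.
B: fails — Rxu but not Rux.
C: fails — Rbc but not Rcb.
D: fails — Rdc but not Rcd.

none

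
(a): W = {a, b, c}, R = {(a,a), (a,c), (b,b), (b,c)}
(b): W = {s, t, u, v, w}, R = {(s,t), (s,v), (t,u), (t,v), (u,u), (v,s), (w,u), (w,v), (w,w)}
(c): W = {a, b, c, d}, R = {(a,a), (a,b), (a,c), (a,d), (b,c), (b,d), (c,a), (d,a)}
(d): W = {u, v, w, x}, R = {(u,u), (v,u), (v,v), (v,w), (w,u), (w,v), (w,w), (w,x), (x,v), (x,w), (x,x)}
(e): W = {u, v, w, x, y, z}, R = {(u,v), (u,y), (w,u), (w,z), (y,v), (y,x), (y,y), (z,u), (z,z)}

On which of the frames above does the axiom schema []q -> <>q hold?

(b), (c), (d)

This is the axiom for seriality; its first-order frame correspondent is forall x exists y Rxy.
(a): fails — world c has no successor.
(b): satisfies the condition.
(c): satisfies the condition.
(d): satisfies the condition.
(e): fails — world v has no successor.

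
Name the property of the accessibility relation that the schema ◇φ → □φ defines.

Suppose ◇φ→□φ is valid. Take Rxy, Rxz and set V(φ)={y}. Then ◇φ at x, so □φ at x, so φ at z, i.e. z=y.
The converse is a direct semantic check.
Frame condition: ∀x ∀y ∀z (Rxy ∧ Rxz → y = z).

partial functionality: ∀x ∀y ∀z (Rxy ∧ Rxz → y = z)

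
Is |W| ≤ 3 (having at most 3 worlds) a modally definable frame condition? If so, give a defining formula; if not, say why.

If a class were modally definable it would be closed under disjoint unions (Goldblatt–Thomason).
Any modal formula valid on each of 4 disjoint one-world frames is valid on their disjoint union (validity is preserved under disjoint unions). Each one-world frame has |W|=1≤3, but the union has |W|=4.
So the class is not modally definable.

Not definable by any modal formula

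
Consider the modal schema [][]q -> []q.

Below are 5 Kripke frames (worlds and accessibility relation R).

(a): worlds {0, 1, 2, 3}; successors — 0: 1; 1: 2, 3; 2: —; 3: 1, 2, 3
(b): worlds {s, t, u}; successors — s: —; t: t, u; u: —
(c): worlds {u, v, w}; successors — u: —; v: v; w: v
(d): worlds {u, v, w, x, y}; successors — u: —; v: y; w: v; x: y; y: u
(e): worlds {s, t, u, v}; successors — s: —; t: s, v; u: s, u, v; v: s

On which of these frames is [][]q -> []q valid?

The schema corresponds to density: forall x forall y (Rxy -> exists z (Rxz & Rzy)).
(a): fails — R01 but no z with R0z and Rz1.
(b): satisfies the condition.
(c): satisfies the condition.
(d): fails — Rxy but no z with Rxz and Rzy.
(e): fails — Rtv but no z with Rtz and Rzv.

(b), (c)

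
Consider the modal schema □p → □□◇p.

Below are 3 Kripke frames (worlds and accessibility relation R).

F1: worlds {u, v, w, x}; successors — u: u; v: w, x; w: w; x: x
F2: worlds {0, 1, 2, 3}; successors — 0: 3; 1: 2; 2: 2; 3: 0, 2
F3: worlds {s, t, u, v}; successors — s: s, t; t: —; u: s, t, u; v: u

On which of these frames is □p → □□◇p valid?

Frame correspondent (Sahlqvist): ∀x ∀z (xR²z → ∃w (xRw ∧ zRw)) — i.e. a generalized confluence (Geach) condition.
F1: ✓.
F2: fails — 0R²2 but no w with 0Rw and 2Rw.
F3: fails — sR²t but no w with sRw and tRw.

F1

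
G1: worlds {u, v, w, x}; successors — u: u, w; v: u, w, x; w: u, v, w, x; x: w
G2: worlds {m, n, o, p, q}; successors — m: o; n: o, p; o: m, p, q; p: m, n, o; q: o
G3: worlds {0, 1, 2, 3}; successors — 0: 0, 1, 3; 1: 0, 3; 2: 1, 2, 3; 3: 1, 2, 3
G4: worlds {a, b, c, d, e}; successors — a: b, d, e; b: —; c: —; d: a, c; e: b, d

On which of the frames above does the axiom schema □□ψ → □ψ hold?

This is the axiom for density; its first-order frame correspondent is ∀x ∀y (Rxy → ∃z (Rxz ∧ Rzy)).
G1: condition met.
G2: fails — Rop but no z with Roz and Rzp.
G3: condition met.
G4: fails — Reb but no z with Rez and Rzb.

G1, G3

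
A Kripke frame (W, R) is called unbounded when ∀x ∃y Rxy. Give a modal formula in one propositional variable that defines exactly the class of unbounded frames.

□q → ◇q

The condition is seriality. The D schema □q → ◇q defines it.
Suppose □q→◇q is valid. At any x set V(q)=W. Then □q at x, so ◇q at x, so x has a successor.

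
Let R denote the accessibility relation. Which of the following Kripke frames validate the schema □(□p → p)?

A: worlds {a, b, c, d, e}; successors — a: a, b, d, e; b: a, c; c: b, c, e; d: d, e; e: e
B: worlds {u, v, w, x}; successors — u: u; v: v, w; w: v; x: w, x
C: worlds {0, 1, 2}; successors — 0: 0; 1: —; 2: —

This is the axiom for shift-reflexivity; its first-order frame correspondent is ∀x ∀y (Rxy → Ryy).
A: fails — Rab but not Rbb.
B: fails — Rxw but not Rww.
C: satisfies the condition.
Valid on: C.

C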